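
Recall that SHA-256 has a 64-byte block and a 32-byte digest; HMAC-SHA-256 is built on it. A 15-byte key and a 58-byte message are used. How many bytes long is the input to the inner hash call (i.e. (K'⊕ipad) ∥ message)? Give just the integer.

Key is 15 ≤ 64 bytes, zero-padded: |K'| = 64.
Inner input = (K'⊕ipad) ∥ m → 64 + 58 = 122 bytes.

122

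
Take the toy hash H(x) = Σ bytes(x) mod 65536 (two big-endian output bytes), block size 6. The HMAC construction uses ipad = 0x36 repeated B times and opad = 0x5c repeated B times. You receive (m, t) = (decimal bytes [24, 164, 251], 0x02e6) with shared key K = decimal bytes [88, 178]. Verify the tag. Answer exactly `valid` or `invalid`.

Key decimal bytes [88, 178] = 58 b2 is 2 bytes ≤ B = 6; zero-pad to 6 bytes: K' = 58 b2 00 00 00 00.
K' ⊕ ipad = 6e 84 36 36 36 36; K' ⊕ opad = 04 ee 5c 5c 5c 5c.
Inner hash: sum = 110+132+54+54+54+54+24+164+251 = 897 → 03 81.
Outer hash (recomputed tag): sum = 4+238+92+92+92+92+3+129 = 742 → 02 e6.
Recomputed tag = 02e6; claimed = 02e6 → match.

valid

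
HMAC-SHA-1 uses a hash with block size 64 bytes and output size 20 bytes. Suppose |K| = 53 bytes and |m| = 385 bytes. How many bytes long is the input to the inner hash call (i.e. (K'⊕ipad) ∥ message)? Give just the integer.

Key is 53 ≤ 64 bytes, zero-padded: |K'| = 64.
Inner input = (K'⊕ipad) ∥ m → 64 + 385 = 449 bytes.

449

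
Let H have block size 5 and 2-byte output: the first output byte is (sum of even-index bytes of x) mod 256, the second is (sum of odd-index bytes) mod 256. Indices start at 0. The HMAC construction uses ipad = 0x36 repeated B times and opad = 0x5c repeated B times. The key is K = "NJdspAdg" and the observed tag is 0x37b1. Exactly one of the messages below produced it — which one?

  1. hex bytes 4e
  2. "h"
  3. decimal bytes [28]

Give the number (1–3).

Key "NJdspAdg" = 4e 4a 64 73 70 41 64 67 is 8 bytes > B = 5, so hash it first: H(key) = 86 65, then zero-pad to 5 bytes: K' = 86 65 00 00 00.
K' ⊕ ipad = b0 53 36 36 36; K' ⊕ opad = da 39 5c 5c 5c.
m1: inner = H(b0 53 36 36 36 4e) = 1c d7; tag = H(da 39 5c 5c 5c 1c d7) = 69b1
m2: inner = H(b0 53 36 36 36 68) = 1c f1; tag = H(da 39 5c 5c 5c 1c f1) = 83b1
m3: inner = H(b0 53 36 36 36 1c) = 1c a5; tag = H(da 39 5c 5c 5c 1c a5) = 37b1 ← matches

3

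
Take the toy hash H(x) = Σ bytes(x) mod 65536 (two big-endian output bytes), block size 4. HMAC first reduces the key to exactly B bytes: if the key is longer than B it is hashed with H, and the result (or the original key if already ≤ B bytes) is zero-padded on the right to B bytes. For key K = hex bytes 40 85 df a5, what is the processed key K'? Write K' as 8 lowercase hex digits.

4085dfa5

Key hex bytes 40 85 df a5 is exactly B = 4 bytes: K' = 40 85 df a5.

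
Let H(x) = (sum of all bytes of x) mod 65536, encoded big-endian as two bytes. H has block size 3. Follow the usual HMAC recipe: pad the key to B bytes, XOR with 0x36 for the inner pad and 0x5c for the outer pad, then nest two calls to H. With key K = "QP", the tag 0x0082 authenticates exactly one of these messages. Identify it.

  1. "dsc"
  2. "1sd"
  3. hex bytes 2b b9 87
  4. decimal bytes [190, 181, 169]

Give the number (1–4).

2

Key "QP" = 51 50 is 2 bytes ≤ B = 3; zero-pad to 3 bytes: K' = 51 50 00.
K' ⊕ ipad = 67 66 36; K' ⊕ opad = 0d 0c 5c.
m1: inner = H(67 66 36 64 73 63) = 02 3d; tag = H(0d 0c 5c 02 3d) = 00b4
m2: inner = H(67 66 36 31 73 64) = 02 0b; tag = H(0d 0c 5c 02 0b) = 0082 ← matches
m3: inner = H(67 66 36 2b b9 87) = 02 6e; tag = H(0d 0c 5c 02 6e) = 00e5
m4: inner = H(67 66 36 be b5 a9) = 03 1f; tag = H(0d 0c 5c 03 1f) = 0097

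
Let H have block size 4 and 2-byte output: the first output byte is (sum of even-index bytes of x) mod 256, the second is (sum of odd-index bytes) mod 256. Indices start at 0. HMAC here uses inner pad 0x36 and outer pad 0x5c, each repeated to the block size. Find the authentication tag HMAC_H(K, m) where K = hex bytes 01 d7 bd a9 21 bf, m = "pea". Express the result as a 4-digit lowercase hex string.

Key hex bytes 01 d7 bd a9 21 bf is 6 bytes > B = 4, so hash it first: H(key) = df 3f, then zero-pad to 4 bytes: K' = df 3f 00 00.
K' ⊕ ipad = e9 09 36 36.  K' ⊕ opad = 83 63 5c 5c.
Inner input = (K'⊕ipad) ∥ m = e9 09 36 36 ∥ 70 65 61.
Inner hash: even-index sum = 496 mod 256 = 240; odd-index sum = 164 mod 256 = 164 → f0 a4.
Outer input = (K'⊕opad) ∥ inner = 83 63 5c 5c ∥ f0 a4.
Outer hash (tag): even-index sum = 463 mod 256 = 207; odd-index sum = 355 mod 256 = 99 → cf 63.

cf63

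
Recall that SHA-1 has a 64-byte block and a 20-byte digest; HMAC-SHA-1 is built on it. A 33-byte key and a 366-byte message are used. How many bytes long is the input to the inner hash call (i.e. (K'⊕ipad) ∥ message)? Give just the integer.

Key is 33 ≤ 64 bytes, zero-padded: |K'| = 64.
Inner input = (K'⊕ipad) ∥ m → 64 + 366 = 430 bytes.

430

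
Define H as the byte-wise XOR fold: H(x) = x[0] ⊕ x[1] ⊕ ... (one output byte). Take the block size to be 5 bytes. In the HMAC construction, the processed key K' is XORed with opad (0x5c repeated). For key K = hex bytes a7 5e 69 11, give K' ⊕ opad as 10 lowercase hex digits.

Key hex bytes a7 5e 69 11 is 4 bytes ≤ B = 5; zero-pad to 5 bytes: K' = a7 5e 69 11 00.
XOR each byte with 0x5c: a7⊕5c=fb, 5e⊕5c=02, 69⊕5c=35, 11⊕5c=4d, 00⊕5c=5c.

fb02354d5c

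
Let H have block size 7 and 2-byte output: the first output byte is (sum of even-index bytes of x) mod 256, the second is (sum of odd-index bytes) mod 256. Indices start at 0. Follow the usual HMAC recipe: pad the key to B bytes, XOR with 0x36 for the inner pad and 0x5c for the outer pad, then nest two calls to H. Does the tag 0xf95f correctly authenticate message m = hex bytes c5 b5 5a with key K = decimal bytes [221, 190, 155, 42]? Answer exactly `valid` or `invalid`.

invalid

Key decimal bytes [221, 190, 155, 42] = dd be 9b 2a is 4 bytes ≤ B = 7; zero-pad to 7 bytes: K' = dd be 9b 2a 00 00 00.
K' ⊕ ipad = eb 88 ad 1c 36 36 36; K' ⊕ opad = 81 e2 c7 76 5c 5c 5c.
Inner hash: even-index sum = 697 mod 256 = 185; odd-index sum = 505 mod 256 = 249 → b9 f9.
Outer hash (recomputed tag): even-index sum = 761 mod 256 = 249; odd-index sum = 621 mod 256 = 109 → f9 6d.
Recomputed tag = f96d; claimed = f95f → mismatch.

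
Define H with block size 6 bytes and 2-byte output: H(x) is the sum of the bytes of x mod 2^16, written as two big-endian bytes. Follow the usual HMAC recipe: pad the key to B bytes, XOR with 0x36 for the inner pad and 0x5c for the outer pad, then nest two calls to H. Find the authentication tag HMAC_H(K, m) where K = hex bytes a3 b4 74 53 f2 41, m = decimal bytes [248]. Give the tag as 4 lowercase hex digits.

03dd

Key hex bytes a3 b4 74 53 f2 41 is exactly B = 6 bytes: K' = a3 b4 74 53 f2 41.
K' ⊕ ipad = 95 82 42 65 c4 77.  K' ⊕ opad = ff e8 28 0f ae 1d.
Inner input = (K'⊕ipad) ∥ m = 95 82 42 65 c4 77 ∥ f8.
Inner hash: sum = 149+130+66+101+196+119+248 = 1009 → 03 f1.
Outer input = (K'⊕opad) ∥ inner = ff e8 28 0f ae 1d ∥ 03 f1.
Outer hash (tag): sum = 255+232+40+15+174+29+3+241 = 989 → 03 dd.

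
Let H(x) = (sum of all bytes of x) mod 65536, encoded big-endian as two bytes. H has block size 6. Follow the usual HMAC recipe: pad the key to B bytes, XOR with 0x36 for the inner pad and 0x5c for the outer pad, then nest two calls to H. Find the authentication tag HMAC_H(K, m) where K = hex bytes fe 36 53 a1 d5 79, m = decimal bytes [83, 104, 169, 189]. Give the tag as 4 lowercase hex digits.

Key hex bytes fe 36 53 a1 d5 79 is exactly B = 6 bytes: K' = fe 36 53 a1 d5 79.
K' ⊕ ipad = c8 00 65 97 e3 4f.  K' ⊕ opad = a2 6a 0f fd 89 25.
Inner input = (K'⊕ipad) ∥ m = c8 00 65 97 e3 4f ∥ 53 68 a9 bd.
Inner hash: sum = 200+0+101+151+227+79+83+104+169+189 = 1303 → 05 17.
Outer input = (K'⊕opad) ∥ inner = a2 6a 0f fd 89 25 ∥ 05 17.
Outer hash (tag): sum = 162+106+15+253+137+37+5+23 = 738 → 02 e2.

02e2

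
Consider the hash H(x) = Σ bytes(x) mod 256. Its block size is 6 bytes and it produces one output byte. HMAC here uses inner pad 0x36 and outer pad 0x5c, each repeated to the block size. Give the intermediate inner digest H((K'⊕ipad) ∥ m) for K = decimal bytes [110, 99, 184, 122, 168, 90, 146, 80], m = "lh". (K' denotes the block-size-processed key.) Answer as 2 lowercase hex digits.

Key decimal bytes [110, 99, 184, 122, 168, 90, 146, 80] = 6e 63 b8 7a a8 5a 92 50 is 8 bytes > B = 6, so hash it first: H(key) = e7, then zero-pad to 6 bytes: K' = e7 00 00 00 00 00.
K' ⊕ ipad = d1 36 36 36 36 36.
Inner input = d1 36 36 36 36 36 ∥ 6c 68.
Inner hash: sum = 209+54+54+54+54+54+108+104 = 691; mod 256 = 179 → b3.

b3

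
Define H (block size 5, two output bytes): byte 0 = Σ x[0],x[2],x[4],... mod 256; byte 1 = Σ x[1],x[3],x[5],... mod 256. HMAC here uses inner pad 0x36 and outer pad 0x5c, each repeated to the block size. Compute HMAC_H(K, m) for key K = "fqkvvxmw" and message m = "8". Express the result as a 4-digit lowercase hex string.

Key "fqkvvxmw" = 66 71 6b 76 76 78 6d 77 is 8 bytes > B = 5, so hash it first: H(key) = b4 d6, then zero-pad to 5 bytes: K' = b4 d6 00 00 00.
K' ⊕ ipad = 82 e0 36 36 36.  K' ⊕ opad = e8 8a 5c 5c 5c.
Inner input = (K'⊕ipad) ∥ m = 82 e0 36 36 36 ∥ 38.
Inner hash: even-index sum = 238 mod 256 = 238; odd-index sum = 334 mod 256 = 78 → ee 4e.
Outer input = (K'⊕opad) ∥ inner = e8 8a 5c 5c 5c ∥ ee 4e.
Outer hash (tag): even-index sum = 494 mod 256 = 238; odd-index sum = 468 mod 256 = 212 → ee d4.

eed4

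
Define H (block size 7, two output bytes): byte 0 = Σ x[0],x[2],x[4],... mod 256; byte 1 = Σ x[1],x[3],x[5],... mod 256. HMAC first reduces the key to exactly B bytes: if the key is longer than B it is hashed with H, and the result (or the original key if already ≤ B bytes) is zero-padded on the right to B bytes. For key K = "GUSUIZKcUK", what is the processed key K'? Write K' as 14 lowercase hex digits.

83b20000000000

|K| = 10 > B = 7, so first hash the key.
H(K): even-index sum = 387 mod 256 = 131; odd-index sum = 434 mod 256 = 178 → 83 b2.
Zero-pad H(K) = 83 b2 to 7 bytes: K' = 83 b2 00 00 00 00 00.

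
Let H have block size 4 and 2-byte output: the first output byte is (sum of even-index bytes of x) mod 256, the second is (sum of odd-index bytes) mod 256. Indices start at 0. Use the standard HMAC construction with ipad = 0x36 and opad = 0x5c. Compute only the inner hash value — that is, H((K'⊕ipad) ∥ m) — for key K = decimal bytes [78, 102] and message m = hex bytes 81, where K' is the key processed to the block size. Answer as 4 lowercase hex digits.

Key decimal bytes [78, 102] = 4e 66 is 2 bytes ≤ B = 4; zero-pad to 4 bytes: K' = 4e 66 00 00.
K' ⊕ ipad = 78 50 36 36.
Inner input = 78 50 36 36 ∥ 81.
Inner hash: even-index sum = 303 mod 256 = 47; odd-index sum = 134 mod 256 = 134 → 2f 86.

2f86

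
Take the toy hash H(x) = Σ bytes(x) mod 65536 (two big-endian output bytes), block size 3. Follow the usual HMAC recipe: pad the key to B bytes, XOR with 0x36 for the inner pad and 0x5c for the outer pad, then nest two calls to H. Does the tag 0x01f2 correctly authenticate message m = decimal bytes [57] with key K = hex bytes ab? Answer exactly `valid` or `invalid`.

Key hex bytes ab is 1 byte ≤ B = 3; zero-pad to 3 bytes: K' = ab 00 00.
K' ⊕ ipad = 9d 36 36; K' ⊕ opad = f7 5c 5c.
Inner hash: sum = 157+54+54+57 = 322 → 01 42.
Outer hash (recomputed tag): sum = 247+92+92+1+66 = 498 → 01 f2.
Recomputed tag = 01f2; claimed = 01f2 → match.

valid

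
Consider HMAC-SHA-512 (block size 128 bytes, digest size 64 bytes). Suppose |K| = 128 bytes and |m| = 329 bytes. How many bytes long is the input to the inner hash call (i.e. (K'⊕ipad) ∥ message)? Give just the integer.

457

Key is 128 ≤ 128 bytes, zero-padded: |K'| = 128.
Inner input = (K'⊕ipad) ∥ m → 128 + 329 = 457 bytes.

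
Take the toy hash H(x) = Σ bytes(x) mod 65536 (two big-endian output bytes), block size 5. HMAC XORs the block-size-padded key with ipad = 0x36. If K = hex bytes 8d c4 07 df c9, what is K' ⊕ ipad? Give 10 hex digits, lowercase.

Key hex bytes 8d c4 07 df c9 is exactly B = 5 bytes: K' = 8d c4 07 df c9.
XOR each byte with 0x36: 8d⊕36=bb, c4⊕36=f2, 07⊕36=31, df⊕36=e9, c9⊕36=ff.

bbf231e9ff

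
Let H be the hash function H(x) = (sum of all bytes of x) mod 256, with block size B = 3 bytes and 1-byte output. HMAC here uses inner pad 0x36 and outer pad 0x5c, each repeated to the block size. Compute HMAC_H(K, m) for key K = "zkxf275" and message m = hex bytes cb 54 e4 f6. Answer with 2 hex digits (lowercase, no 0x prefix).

Key "zkxf275" = 7a 6b 78 66 32 37 35 is 7 bytes > B = 3, so hash it first: H(key) = 61, then zero-pad to 3 bytes: K' = 61 00 00.
K' ⊕ ipad = 57 36 36.  K' ⊕ opad = 3d 5c 5c.
Inner input = (K'⊕ipad) ∥ m = 57 36 36 ∥ cb 54 e4 f6.
Inner hash: sum = 87+54+54+203+84+228+246 = 956; mod 256 = 188 → bc.
Outer input = (K'⊕opad) ∥ inner = 3d 5c 5c ∥ bc.
Outer hash (tag): sum = 61+92+92+188 = 433; mod 256 = 177 → b1.

b1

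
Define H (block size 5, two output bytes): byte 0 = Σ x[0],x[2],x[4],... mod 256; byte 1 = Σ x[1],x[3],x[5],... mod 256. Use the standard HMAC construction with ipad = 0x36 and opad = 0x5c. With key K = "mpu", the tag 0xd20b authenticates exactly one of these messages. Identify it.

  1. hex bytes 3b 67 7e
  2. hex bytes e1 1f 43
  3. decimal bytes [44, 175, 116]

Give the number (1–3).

Key "mpu" = 6d 70 75 is 3 bytes ≤ B = 5; zero-pad to 5 bytes: K' = 6d 70 75 00 00.
K' ⊕ ipad = 5b 46 43 36 36; K' ⊕ opad = 31 2c 29 5c 5c.
m1: inner = H(5b 46 43 36 36 3b 67 7e) = 3b 35; tag = H(31 2c 29 5c 5c 3b 35) = ebc3
m2: inner = H(5b 46 43 36 36 e1 1f 43) = f3 a0; tag = H(31 2c 29 5c 5c f3 a0) = 567b
m3: inner = H(5b 46 43 36 36 2c af 74) = 83 1c; tag = H(31 2c 29 5c 5c 83 1c) = d20b ← matches

3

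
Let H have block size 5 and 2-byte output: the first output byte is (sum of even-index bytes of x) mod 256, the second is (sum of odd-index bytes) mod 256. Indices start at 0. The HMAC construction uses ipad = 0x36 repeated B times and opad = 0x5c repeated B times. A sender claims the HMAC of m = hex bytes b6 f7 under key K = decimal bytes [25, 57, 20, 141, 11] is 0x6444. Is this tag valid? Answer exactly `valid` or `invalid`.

invalid

Key decimal bytes [25, 57, 20, 141, 11] = 19 39 14 8d 0b is exactly B = 5 bytes: K' = 19 39 14 8d 0b.
K' ⊕ ipad = 2f 0f 22 bb 3d; K' ⊕ opad = 45 65 48 d1 57.
Inner hash: even-index sum = 389 mod 256 = 133; odd-index sum = 384 mod 256 = 128 → 85 80.
Outer hash (recomputed tag): even-index sum = 356 mod 256 = 100; odd-index sum = 443 mod 256 = 187 → 64 bb.
Recomputed tag = 64bb; claimed = 6444 → mismatch.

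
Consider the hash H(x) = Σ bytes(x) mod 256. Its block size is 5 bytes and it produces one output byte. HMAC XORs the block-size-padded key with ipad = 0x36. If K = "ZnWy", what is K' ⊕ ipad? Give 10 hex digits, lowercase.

Key "ZnWy" = 5a 6e 57 79 is 4 bytes ≤ B = 5; zero-pad to 5 bytes: K' = 5a 6e 57 79 00.
XOR each byte with 0x36: 5a⊕36=6c, 6e⊕36=58, 57⊕36=61, 79⊕36=4f, 00⊕36=36.

6c58614f36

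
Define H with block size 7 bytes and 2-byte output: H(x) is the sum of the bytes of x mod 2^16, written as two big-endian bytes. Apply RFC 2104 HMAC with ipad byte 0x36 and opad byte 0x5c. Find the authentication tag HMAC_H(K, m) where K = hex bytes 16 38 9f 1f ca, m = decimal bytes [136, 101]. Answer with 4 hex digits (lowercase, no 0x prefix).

Key hex bytes 16 38 9f 1f ca is 5 bytes ≤ B = 7; zero-pad to 7 bytes: K' = 16 38 9f 1f ca 00 00.
K' ⊕ ipad = 20 0e a9 29 fc 36 36.  K' ⊕ opad = 4a 64 c3 43 96 5c 5c.
Inner input = (K'⊕ipad) ∥ m = 20 0e a9 29 fc 36 36 ∥ 88 65.
Inner hash: sum = 32+14+169+41+252+54+54+136+101 = 853 → 03 55.
Outer input = (K'⊕opad) ∥ inner = 4a 64 c3 43 96 5c 5c ∥ 03 55.
Outer hash (tag): sum = 74+100+195+67+150+92+92+3+85 = 858 → 03 5a.

035a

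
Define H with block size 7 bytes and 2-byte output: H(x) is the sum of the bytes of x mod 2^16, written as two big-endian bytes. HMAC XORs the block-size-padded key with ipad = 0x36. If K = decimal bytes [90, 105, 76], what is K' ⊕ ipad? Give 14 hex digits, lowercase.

Key decimal bytes [90, 105, 76] = 5a 69 4c is 3 bytes ≤ B = 7; zero-pad to 7 bytes: K' = 5a 69 4c 00 00 00 00.
XOR each byte with 0x36: 5a⊕36=6c, 69⊕36=5f, 4c⊕36=7a, 00⊕36=36, 00⊕36=36, 00⊕36=36, 00⊕36=36.

6c5f7a36363636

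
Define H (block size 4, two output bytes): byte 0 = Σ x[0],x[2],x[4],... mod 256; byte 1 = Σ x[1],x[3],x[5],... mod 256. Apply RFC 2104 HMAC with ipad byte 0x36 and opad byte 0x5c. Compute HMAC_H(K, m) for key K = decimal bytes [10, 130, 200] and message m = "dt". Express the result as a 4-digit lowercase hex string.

Key decimal bytes [10, 130, 200] = 0a 82 c8 is 3 bytes ≤ B = 4; zero-pad to 4 bytes: K' = 0a 82 c8 00.
K' ⊕ ipad = 3c b4 fe 36.  K' ⊕ opad = 56 de 94 5c.
Inner input = (K'⊕ipad) ∥ m = 3c b4 fe 36 ∥ 64 74.
Inner hash: even-index sum = 414 mod 256 = 158; odd-index sum = 350 mod 256 = 94 → 9e 5e.
Outer input = (K'⊕opad) ∥ inner = 56 de 94 5c ∥ 9e 5e.
Outer hash (tag): even-index sum = 392 mod 256 = 136; odd-index sum = 408 mod 256 = 152 → 88 98.

8898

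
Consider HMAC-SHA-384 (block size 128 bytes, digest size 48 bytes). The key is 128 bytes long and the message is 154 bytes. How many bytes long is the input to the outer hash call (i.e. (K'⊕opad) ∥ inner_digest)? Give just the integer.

176

Key is 128 ≤ 128 bytes, zero-padded: |K'| = 128.
Outer input = (K'⊕opad) ∥ H(inner) → 128 + 48 = 176 bytes.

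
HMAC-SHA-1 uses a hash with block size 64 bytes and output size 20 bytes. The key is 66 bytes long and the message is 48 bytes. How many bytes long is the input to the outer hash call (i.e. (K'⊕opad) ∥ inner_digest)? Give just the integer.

84

Key is 66 > 64 bytes, so it is hashed to 20 bytes then zero-padded to 64: |K'| = 64.
Outer input = (K'⊕opad) ∥ H(inner) → 64 + 20 = 84 bytes.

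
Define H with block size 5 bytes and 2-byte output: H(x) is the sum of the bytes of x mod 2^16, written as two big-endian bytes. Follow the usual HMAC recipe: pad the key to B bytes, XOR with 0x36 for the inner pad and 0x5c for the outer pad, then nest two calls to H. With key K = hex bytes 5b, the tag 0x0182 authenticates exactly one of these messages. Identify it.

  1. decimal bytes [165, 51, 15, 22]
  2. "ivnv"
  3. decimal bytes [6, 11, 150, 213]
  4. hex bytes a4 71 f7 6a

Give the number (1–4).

2

Key hex bytes 5b is 1 byte ≤ B = 5; zero-pad to 5 bytes: K' = 5b 00 00 00 00.
K' ⊕ ipad = 6d 36 36 36 36; K' ⊕ opad = 07 5c 5c 5c 5c.
m1: inner = H(6d 36 36 36 36 a5 33 0f 16) = 02 42; tag = H(07 5c 5c 5c 5c 02 42) = 01bb
m2: inner = H(6d 36 36 36 36 69 76 6e 76) = 03 08; tag = H(07 5c 5c 5c 5c 03 08) = 0182 ← matches
m3: inner = H(6d 36 36 36 36 06 0b 96 d5) = 02 c1; tag = H(07 5c 5c 5c 5c 02 c1) = 023a
m4: inner = H(6d 36 36 36 36 a4 71 f7 6a) = 03 bb; tag = H(07 5c 5c 5c 5c 03 bb) = 0235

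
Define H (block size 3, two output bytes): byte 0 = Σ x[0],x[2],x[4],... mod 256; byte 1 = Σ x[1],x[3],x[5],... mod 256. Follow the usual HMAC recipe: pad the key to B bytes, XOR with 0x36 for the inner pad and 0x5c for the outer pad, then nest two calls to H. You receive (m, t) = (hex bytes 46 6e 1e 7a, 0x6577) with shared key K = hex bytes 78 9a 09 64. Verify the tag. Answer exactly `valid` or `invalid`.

valid

Key hex bytes 78 9a 09 64 is 4 bytes > B = 3, so hash it first: H(key) = 81 fe, then zero-pad to 3 bytes: K' = 81 fe 00.
K' ⊕ ipad = b7 c8 36; K' ⊕ opad = dd a2 5c.
Inner hash: even-index sum = 469 mod 256 = 213; odd-index sum = 300 mod 256 = 44 → d5 2c.
Outer hash (recomputed tag): even-index sum = 357 mod 256 = 101; odd-index sum = 375 mod 256 = 119 → 65 77.
Recomputed tag = 6577; claimed = 6577 → match.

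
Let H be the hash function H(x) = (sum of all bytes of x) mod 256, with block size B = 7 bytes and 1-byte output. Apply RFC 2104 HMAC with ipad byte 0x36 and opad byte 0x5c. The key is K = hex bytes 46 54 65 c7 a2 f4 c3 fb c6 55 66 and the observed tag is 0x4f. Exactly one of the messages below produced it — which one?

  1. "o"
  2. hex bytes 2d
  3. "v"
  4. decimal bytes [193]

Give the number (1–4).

1

Key hex bytes 46 54 65 c7 a2 f4 c3 fb c6 55 66 is 11 bytes > B = 7, so hash it first: H(key) = 9b, then zero-pad to 7 bytes: K' = 9b 00 00 00 00 00 00.
K' ⊕ ipad = ad 36 36 36 36 36 36; K' ⊕ opad = c7 5c 5c 5c 5c 5c 5c.
m1: inner = H(ad 36 36 36 36 36 36 6f) = 60; tag = H(c7 5c 5c 5c 5c 5c 5c 60) = 4f ← matches
m2: inner = H(ad 36 36 36 36 36 36 2d) = 1e; tag = H(c7 5c 5c 5c 5c 5c 5c 1e) = 0d
m3: inner = H(ad 36 36 36 36 36 36 76) = 67; tag = H(c7 5c 5c 5c 5c 5c 5c 67) = 56
m4: inner = H(ad 36 36 36 36 36 36 c1) = b2; tag = H(c7 5c 5c 5c 5c 5c 5c b2) = a1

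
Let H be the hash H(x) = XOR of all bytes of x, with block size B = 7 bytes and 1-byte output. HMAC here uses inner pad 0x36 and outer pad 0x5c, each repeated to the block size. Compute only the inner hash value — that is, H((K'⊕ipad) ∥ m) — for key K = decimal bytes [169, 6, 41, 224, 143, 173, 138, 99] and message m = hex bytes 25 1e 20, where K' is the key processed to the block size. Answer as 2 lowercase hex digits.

Key decimal bytes [169, 6, 41, 224, 143, 173, 138, 99] = a9 06 29 e0 8f ad 8a 63 is 8 bytes > B = 7, so hash it first: H(key) = ad, then zero-pad to 7 bytes: K' = ad 00 00 00 00 00 00.
K' ⊕ ipad = 9b 36 36 36 36 36 36.
Inner input = 9b 36 36 36 36 36 36 ∥ 25 1e 20.
Inner hash: XOR 9b⊕36⊕36⊕36⊕36⊕36⊕36⊕25⊕1e⊕20 = 80.

80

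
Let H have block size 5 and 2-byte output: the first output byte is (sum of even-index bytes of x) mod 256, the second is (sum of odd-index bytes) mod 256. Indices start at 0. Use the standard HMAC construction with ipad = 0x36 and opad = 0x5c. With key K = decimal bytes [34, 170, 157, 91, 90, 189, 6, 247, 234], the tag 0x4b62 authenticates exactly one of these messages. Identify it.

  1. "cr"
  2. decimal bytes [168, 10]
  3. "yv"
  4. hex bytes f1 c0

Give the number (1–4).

3

Key decimal bytes [34, 170, 157, 91, 90, 189, 6, 247, 234] = 22 aa 9d 5b 5a bd 06 f7 ea is 9 bytes > B = 5, so hash it first: H(key) = 09 b9, then zero-pad to 5 bytes: K' = 09 b9 00 00 00.
K' ⊕ ipad = 3f 8f 36 36 36; K' ⊕ opad = 55 e5 5c 5c 5c.
m1: inner = H(3f 8f 36 36 36 63 72) = 1d 28; tag = H(55 e5 5c 5c 5c 1d 28) = 355e
m2: inner = H(3f 8f 36 36 36 a8 0a) = b5 6d; tag = H(55 e5 5c 5c 5c b5 6d) = 7af6
m3: inner = H(3f 8f 36 36 36 79 76) = 21 3e; tag = H(55 e5 5c 5c 5c 21 3e) = 4b62 ← matches
m4: inner = H(3f 8f 36 36 36 f1 c0) = 6b b6; tag = H(55 e5 5c 5c 5c 6b b6) = c3ac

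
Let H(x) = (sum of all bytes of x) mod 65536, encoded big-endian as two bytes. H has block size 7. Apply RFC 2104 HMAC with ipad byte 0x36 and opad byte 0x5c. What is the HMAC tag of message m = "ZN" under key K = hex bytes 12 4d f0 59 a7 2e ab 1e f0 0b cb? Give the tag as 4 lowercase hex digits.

029a

Key hex bytes 12 4d f0 59 a7 2e ab 1e f0 0b cb is 11 bytes > B = 7, so hash it first: H(key) = 05 0c, then zero-pad to 7 bytes: K' = 05 0c 00 00 00 00 00.
K' ⊕ ipad = 33 3a 36 36 36 36 36.  K' ⊕ opad = 59 50 5c 5c 5c 5c 5c.
Inner input = (K'⊕ipad) ∥ m = 33 3a 36 36 36 36 36 ∥ 5a 4e.
Inner hash: sum = 51+58+54+54+54+54+54+90+78 = 547 → 02 23.
Outer input = (K'⊕opad) ∥ inner = 59 50 5c 5c 5c 5c 5c ∥ 02 23.
Outer hash (tag): sum = 89+80+92+92+92+92+92+2+35 = 666 → 02 9a.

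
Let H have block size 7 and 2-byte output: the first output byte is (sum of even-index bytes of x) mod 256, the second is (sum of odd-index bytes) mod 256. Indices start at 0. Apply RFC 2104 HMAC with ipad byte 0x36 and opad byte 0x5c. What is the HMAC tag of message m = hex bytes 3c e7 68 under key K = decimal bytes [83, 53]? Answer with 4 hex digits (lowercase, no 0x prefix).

Key decimal bytes [83, 53] = 53 35 is 2 bytes ≤ B = 7; zero-pad to 7 bytes: K' = 53 35 00 00 00 00 00.
K' ⊕ ipad = 65 03 36 36 36 36 36.  K' ⊕ opad = 0f 69 5c 5c 5c 5c 5c.
Inner input = (K'⊕ipad) ∥ m = 65 03 36 36 36 36 36 ∥ 3c e7 68.
Inner hash: even-index sum = 494 mod 256 = 238; odd-index sum = 275 mod 256 = 19 → ee 13.
Outer input = (K'⊕opad) ∥ inner = 0f 69 5c 5c 5c 5c 5c ∥ ee 13.
Outer hash (tag): even-index sum = 310 mod 256 = 54; odd-index sum = 527 mod 256 = 15 → 36 0f.

360f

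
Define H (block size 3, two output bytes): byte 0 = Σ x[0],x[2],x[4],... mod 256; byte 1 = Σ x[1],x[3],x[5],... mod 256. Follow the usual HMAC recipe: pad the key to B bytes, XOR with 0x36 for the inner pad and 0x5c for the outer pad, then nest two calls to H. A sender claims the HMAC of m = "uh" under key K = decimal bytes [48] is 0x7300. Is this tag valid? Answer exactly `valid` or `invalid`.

valid

Key decimal bytes [48] = 30 is 1 byte ≤ B = 3; zero-pad to 3 bytes: K' = 30 00 00.
K' ⊕ ipad = 06 36 36; K' ⊕ opad = 6c 5c 5c.
Inner hash: even-index sum = 164 mod 256 = 164; odd-index sum = 171 mod 256 = 171 → a4 ab.
Outer hash (recomputed tag): even-index sum = 371 mod 256 = 115; odd-index sum = 256 mod 256 = 0 → 73 00.
Recomputed tag = 7300; claimed = 7300 → match.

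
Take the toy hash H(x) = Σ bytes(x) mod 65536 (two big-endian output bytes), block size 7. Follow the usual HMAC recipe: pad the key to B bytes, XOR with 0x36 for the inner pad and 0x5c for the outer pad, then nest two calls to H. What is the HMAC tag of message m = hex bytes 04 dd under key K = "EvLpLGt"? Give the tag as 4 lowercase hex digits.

Key "EvLpLGt" = 45 76 4c 70 4c 47 74 is exactly B = 7 bytes: K' = 45 76 4c 70 4c 47 74.
K' ⊕ ipad = 73 40 7a 46 7a 71 42.  K' ⊕ opad = 19 2a 10 2c 10 1b 28.
Inner input = (K'⊕ipad) ∥ m = 73 40 7a 46 7a 71 42 ∥ 04 dd.
Inner hash: sum = 115+64+122+70+122+113+66+4+221 = 897 → 03 81.
Outer input = (K'⊕opad) ∥ inner = 19 2a 10 2c 10 1b 28 ∥ 03 81.
Outer hash (tag): sum = 25+42+16+44+16+27+40+3+129 = 342 → 01 56.

0156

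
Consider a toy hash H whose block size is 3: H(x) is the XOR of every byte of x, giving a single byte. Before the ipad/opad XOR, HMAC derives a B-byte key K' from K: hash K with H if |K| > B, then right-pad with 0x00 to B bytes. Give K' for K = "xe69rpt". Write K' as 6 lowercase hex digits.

640000

|K| = 7 > B = 3, so first hash the key.
H(K): XOR 78⊕65⊕36⊕39⊕72⊕70⊕74 = 64.
Zero-pad H(K) = 64 to 3 bytes: K' = 64 00 00.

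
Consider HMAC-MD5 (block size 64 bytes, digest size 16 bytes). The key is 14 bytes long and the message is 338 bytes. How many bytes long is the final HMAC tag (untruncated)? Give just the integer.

16

The tag is one MD5 digest: 16 bytes.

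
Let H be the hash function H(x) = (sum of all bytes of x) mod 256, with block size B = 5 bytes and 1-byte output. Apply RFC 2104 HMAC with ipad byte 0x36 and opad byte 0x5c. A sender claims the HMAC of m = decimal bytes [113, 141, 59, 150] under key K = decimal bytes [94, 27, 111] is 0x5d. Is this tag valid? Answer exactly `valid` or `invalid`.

Key decimal bytes [94, 27, 111] = 5e 1b 6f is 3 bytes ≤ B = 5; zero-pad to 5 bytes: K' = 5e 1b 6f 00 00.
K' ⊕ ipad = 68 2d 59 36 36; K' ⊕ opad = 02 47 33 5c 5c.
Inner hash: sum = 104+45+89+54+54+113+141+59+150 = 809; mod 256 = 41 → 29.
Outer hash (recomputed tag): sum = 2+71+51+92+92+41 = 349; mod 256 = 93 → 5d.
Recomputed tag = 5d; claimed = 5d → match.

valid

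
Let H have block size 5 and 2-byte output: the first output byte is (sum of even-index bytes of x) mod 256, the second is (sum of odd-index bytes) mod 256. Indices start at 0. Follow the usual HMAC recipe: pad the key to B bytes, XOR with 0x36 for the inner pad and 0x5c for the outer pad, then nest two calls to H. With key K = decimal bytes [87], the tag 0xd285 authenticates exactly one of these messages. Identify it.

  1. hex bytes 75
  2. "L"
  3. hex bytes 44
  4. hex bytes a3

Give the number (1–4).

4

Key decimal bytes [87] = 57 is 1 byte ≤ B = 5; zero-pad to 5 bytes: K' = 57 00 00 00 00.
K' ⊕ ipad = 61 36 36 36 36; K' ⊕ opad = 0b 5c 5c 5c 5c.
m1: inner = H(61 36 36 36 36 75) = cd e1; tag = H(0b 5c 5c 5c 5c cd e1) = a485
m2: inner = H(61 36 36 36 36 4c) = cd b8; tag = H(0b 5c 5c 5c 5c cd b8) = 7b85
m3: inner = H(61 36 36 36 36 44) = cd b0; tag = H(0b 5c 5c 5c 5c cd b0) = 7385
m4: inner = H(61 36 36 36 36 a3) = cd 0f; tag = H(0b 5c 5c 5c 5c cd 0f) = d285 ← matches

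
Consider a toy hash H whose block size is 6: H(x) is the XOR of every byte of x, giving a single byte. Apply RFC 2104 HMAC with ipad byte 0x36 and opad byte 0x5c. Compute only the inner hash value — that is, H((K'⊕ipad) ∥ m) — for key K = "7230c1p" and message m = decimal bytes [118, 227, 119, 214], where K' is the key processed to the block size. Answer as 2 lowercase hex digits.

10

Key "7230c1p" = 37 32 33 30 63 31 70 is 7 bytes > B = 6, so hash it first: H(key) = 24, then zero-pad to 6 bytes: K' = 24 00 00 00 00 00.
K' ⊕ ipad = 12 36 36 36 36 36.
Inner input = 12 36 36 36 36 36 ∥ 76 e3 77 d6.
Inner hash: XOR 12⊕36⊕36⊕36⊕36⊕36⊕76⊕e3⊕77⊕d6 = 10.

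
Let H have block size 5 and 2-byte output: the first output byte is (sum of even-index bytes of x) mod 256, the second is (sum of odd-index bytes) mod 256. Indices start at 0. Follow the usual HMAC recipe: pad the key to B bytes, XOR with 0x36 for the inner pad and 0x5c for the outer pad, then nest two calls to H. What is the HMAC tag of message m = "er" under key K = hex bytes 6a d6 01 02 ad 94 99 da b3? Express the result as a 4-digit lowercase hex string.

Key hex bytes 6a d6 01 02 ad 94 99 da b3 is 9 bytes > B = 5, so hash it first: H(key) = 64 46, then zero-pad to 5 bytes: K' = 64 46 00 00 00.
K' ⊕ ipad = 52 70 36 36 36.  K' ⊕ opad = 38 1a 5c 5c 5c.
Inner input = (K'⊕ipad) ∥ m = 52 70 36 36 36 ∥ 65 72.
Inner hash: even-index sum = 304 mod 256 = 48; odd-index sum = 267 mod 256 = 11 → 30 0b.
Outer input = (K'⊕opad) ∥ inner = 38 1a 5c 5c 5c ∥ 30 0b.
Outer hash (tag): even-index sum = 251 mod 256 = 251; odd-index sum = 166 mod 256 = 166 → fb a6.

fba6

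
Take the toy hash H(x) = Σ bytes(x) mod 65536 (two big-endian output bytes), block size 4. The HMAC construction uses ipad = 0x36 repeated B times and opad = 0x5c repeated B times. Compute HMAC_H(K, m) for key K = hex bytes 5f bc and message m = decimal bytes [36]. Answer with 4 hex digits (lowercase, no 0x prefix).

021f

Key hex bytes 5f bc is 2 bytes ≤ B = 4; zero-pad to 4 bytes: K' = 5f bc 00 00.
K' ⊕ ipad = 69 8a 36 36.  K' ⊕ opad = 03 e0 5c 5c.
Inner input = (K'⊕ipad) ∥ m = 69 8a 36 36 ∥ 24.
Inner hash: sum = 105+138+54+54+36 = 387 → 01 83.
Outer input = (K'⊕opad) ∥ inner = 03 e0 5c 5c ∥ 01 83.
Outer hash (tag): sum = 3+224+92+92+1+131 = 543 → 02 1f.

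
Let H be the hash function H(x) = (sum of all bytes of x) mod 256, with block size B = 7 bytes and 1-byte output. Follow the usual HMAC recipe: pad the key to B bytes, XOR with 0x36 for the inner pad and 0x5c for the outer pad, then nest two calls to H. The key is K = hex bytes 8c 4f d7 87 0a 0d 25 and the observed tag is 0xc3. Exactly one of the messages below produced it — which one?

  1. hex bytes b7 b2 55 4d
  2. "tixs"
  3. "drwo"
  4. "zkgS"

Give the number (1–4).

1

Key hex bytes 8c 4f d7 87 0a 0d 25 is exactly B = 7 bytes: K' = 8c 4f d7 87 0a 0d 25.
K' ⊕ ipad = ba 79 e1 b1 3c 3b 13; K' ⊕ opad = d0 13 8b db 56 51 79.
m1: inner = H(ba 79 e1 b1 3c 3b 13 b7 b2 55 4d) = 5a; tag = H(d0 13 8b db 56 51 79 5a) = c3 ← matches
m2: inner = H(ba 79 e1 b1 3c 3b 13 74 69 78 73) = 17; tag = H(d0 13 8b db 56 51 79 17) = 80
m3: inner = H(ba 79 e1 b1 3c 3b 13 64 72 77 6f) = 0b; tag = H(d0 13 8b db 56 51 79 0b) = 74
m4: inner = H(ba 79 e1 b1 3c 3b 13 7a 6b 67 53) = ee; tag = H(d0 13 8b db 56 51 79 ee) = 57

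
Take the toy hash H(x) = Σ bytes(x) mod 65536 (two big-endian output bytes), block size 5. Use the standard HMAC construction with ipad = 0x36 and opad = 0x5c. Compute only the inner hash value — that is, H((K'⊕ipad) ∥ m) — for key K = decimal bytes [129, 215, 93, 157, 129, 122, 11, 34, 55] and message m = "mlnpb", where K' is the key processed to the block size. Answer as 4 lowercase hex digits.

0377

Key decimal bytes [129, 215, 93, 157, 129, 122, 11, 34, 55] = 81 d7 5d 9d 81 7a 0b 22 37 is 9 bytes > B = 5, so hash it first: H(key) = 03 b1, then zero-pad to 5 bytes: K' = 03 b1 00 00 00.
K' ⊕ ipad = 35 87 36 36 36.
Inner input = 35 87 36 36 36 ∥ 6d 6c 6e 70 62.
Inner hash: sum = 53+135+54+54+54+109+108+110+112+98 = 887 → 03 77.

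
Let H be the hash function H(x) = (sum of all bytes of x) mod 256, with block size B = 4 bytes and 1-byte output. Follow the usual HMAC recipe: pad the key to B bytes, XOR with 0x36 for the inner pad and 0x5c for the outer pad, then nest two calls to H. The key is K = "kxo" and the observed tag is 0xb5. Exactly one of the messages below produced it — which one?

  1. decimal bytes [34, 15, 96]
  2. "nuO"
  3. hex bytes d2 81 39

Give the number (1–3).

1

Key "kxo" = 6b 78 6f is 3 bytes ≤ B = 4; zero-pad to 4 bytes: K' = 6b 78 6f 00.
K' ⊕ ipad = 5d 4e 59 36; K' ⊕ opad = 37 24 33 5c.
m1: inner = H(5d 4e 59 36 22 0f 60) = cb; tag = H(37 24 33 5c cb) = b5 ← matches
m2: inner = H(5d 4e 59 36 6e 75 4f) = 6c; tag = H(37 24 33 5c 6c) = 56
m3: inner = H(5d 4e 59 36 d2 81 39) = c6; tag = H(37 24 33 5c c6) = b0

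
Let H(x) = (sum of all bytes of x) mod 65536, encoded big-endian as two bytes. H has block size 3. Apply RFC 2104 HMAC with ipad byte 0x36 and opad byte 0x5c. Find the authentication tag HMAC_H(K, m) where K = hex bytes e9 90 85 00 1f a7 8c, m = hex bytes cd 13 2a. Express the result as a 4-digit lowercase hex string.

Key hex bytes e9 90 85 00 1f a7 8c is 7 bytes > B = 3, so hash it first: H(key) = 03 50, then zero-pad to 3 bytes: K' = 03 50 00.
K' ⊕ ipad = 35 66 36.  K' ⊕ opad = 5f 0c 5c.
Inner input = (K'⊕ipad) ∥ m = 35 66 36 ∥ cd 13 2a.
Inner hash: sum = 53+102+54+205+19+42 = 475 → 01 db.
Outer input = (K'⊕opad) ∥ inner = 5f 0c 5c ∥ 01 db.
Outer hash (tag): sum = 95+12+92+1+219 = 419 → 01 a3.

01a3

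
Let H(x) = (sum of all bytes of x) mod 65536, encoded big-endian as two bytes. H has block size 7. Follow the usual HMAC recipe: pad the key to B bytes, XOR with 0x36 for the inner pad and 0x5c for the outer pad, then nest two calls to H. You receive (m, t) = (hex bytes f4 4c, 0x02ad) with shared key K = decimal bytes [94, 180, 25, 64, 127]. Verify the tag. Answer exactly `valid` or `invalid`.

Key decimal bytes [94, 180, 25, 64, 127] = 5e b4 19 40 7f is 5 bytes ≤ B = 7; zero-pad to 7 bytes: K' = 5e b4 19 40 7f 00 00.
K' ⊕ ipad = 68 82 2f 76 49 36 36; K' ⊕ opad = 02 e8 45 1c 23 5c 5c.
Inner hash: sum = 104+130+47+118+73+54+54+244+76 = 900 → 03 84.
Outer hash (recomputed tag): sum = 2+232+69+28+35+92+92+3+132 = 685 → 02 ad.
Recomputed tag = 02ad; claimed = 02ad → match.

valid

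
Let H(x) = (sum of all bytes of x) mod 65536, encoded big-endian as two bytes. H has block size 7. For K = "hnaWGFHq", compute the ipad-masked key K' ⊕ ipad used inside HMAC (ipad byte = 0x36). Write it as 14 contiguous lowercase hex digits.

Key "hnaWGFHq" = 68 6e 61 57 47 46 48 71 is 8 bytes > B = 7, so hash it first: H(key) = 02 d4, then zero-pad to 7 bytes: K' = 02 d4 00 00 00 00 00.
XOR each byte with 0x36: 02⊕36=34, d4⊕36=e2, 00⊕36=36, 00⊕36=36, 00⊕36=36, 00⊕36=36, 00⊕36=36.

34e23636363636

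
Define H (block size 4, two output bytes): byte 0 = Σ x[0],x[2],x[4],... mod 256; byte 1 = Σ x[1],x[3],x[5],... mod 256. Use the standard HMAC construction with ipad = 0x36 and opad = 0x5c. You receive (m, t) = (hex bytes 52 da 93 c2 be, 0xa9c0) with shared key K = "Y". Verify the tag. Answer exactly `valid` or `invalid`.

valid

Key "Y" = 59 is 1 byte ≤ B = 4; zero-pad to 4 bytes: K' = 59 00 00 00.
K' ⊕ ipad = 6f 36 36 36; K' ⊕ opad = 05 5c 5c 5c.
Inner hash: even-index sum = 584 mod 256 = 72; odd-index sum = 520 mod 256 = 8 → 48 08.
Outer hash (recomputed tag): even-index sum = 169 mod 256 = 169; odd-index sum = 192 mod 256 = 192 → a9 c0.
Recomputed tag = a9c0; claimed = a9c0 → match.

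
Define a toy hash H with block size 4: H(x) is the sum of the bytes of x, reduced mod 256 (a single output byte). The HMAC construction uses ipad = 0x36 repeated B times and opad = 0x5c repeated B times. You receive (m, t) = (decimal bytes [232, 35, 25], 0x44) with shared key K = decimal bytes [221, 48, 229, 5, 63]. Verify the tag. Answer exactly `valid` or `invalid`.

valid

Key decimal bytes [221, 48, 229, 5, 63] = dd 30 e5 05 3f is 5 bytes > B = 4, so hash it first: H(key) = 36, then zero-pad to 4 bytes: K' = 36 00 00 00.
K' ⊕ ipad = 00 36 36 36; K' ⊕ opad = 6a 5c 5c 5c.
Inner hash: sum = 0+54+54+54+232+35+25 = 454; mod 256 = 198 → c6.
Outer hash (recomputed tag): sum = 106+92+92+92+198 = 580; mod 256 = 68 → 44.
Recomputed tag = 44; claimed = 44 → match.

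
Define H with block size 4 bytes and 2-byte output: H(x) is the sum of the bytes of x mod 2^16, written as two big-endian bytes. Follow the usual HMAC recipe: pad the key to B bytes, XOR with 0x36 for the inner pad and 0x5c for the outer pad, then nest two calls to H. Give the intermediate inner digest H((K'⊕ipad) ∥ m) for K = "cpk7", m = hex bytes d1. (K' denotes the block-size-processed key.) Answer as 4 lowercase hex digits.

Key "cpk7" = 63 70 6b 37 is exactly B = 4 bytes: K' = 63 70 6b 37.
K' ⊕ ipad = 55 46 5d 01.
Inner input = 55 46 5d 01 ∥ d1.
Inner hash: sum = 85+70+93+1+209 = 458 → 01 ca.

01ca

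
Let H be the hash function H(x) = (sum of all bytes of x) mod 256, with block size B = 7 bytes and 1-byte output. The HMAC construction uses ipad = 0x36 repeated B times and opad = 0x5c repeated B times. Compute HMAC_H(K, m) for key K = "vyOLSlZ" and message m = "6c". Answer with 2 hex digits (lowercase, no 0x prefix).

Key "vyOLSlZ" = 76 79 4f 4c 53 6c 5a is exactly B = 7 bytes: K' = 76 79 4f 4c 53 6c 5a.
K' ⊕ ipad = 40 4f 79 7a 65 5a 6c.  K' ⊕ opad = 2a 25 13 10 0f 30 06.
Inner input = (K'⊕ipad) ∥ m = 40 4f 79 7a 65 5a 6c ∥ 36 63.
Inner hash: sum = 64+79+121+122+101+90+108+54+99 = 838; mod 256 = 70 → 46.
Outer input = (K'⊕opad) ∥ inner = 2a 25 13 10 0f 30 06 ∥ 46.
Outer hash (tag): sum = 42+37+19+16+15+48+6+70 = 253 → fd.

fd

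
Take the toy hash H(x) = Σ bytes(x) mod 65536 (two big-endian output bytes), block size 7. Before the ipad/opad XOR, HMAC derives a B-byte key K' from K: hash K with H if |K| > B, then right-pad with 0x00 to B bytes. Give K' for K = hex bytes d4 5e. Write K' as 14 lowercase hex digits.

d45e0000000000

Key hex bytes d4 5e is 2 bytes ≤ B = 7; zero-pad to 7 bytes: K' = d4 5e 00 00 00 00 00.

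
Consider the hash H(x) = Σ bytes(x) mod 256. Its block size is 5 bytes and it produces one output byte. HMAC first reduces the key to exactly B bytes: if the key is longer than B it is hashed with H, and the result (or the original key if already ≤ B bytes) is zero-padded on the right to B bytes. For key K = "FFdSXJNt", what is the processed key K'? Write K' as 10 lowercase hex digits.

|K| = 8 > B = 5, so first hash the key.
H(K): sum = 70+70+100+83+88+74+78+116 = 679; mod 256 = 167 → a7.
Zero-pad H(K) = a7 to 5 bytes: K' = a7 00 00 00 00.

a700000000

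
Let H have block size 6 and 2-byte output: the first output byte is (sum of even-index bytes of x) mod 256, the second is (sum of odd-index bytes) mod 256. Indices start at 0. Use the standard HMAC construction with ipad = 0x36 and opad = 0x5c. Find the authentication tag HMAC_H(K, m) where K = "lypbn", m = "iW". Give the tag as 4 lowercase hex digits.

Key "lypbn" = 6c 79 70 62 6e is 5 bytes ≤ B = 6; zero-pad to 6 bytes: K' = 6c 79 70 62 6e 00.
K' ⊕ ipad = 5a 4f 46 54 58 36.  K' ⊕ opad = 30 25 2c 3e 32 5c.
Inner input = (K'⊕ipad) ∥ m = 5a 4f 46 54 58 36 ∥ 69 57.
Inner hash: even-index sum = 353 mod 256 = 97; odd-index sum = 304 mod 256 = 48 → 61 30.
Outer input = (K'⊕opad) ∥ inner = 30 25 2c 3e 32 5c ∥ 61 30.
Outer hash (tag): even-index sum = 239 mod 256 = 239; odd-index sum = 239 mod 256 = 239 → ef ef.

efef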